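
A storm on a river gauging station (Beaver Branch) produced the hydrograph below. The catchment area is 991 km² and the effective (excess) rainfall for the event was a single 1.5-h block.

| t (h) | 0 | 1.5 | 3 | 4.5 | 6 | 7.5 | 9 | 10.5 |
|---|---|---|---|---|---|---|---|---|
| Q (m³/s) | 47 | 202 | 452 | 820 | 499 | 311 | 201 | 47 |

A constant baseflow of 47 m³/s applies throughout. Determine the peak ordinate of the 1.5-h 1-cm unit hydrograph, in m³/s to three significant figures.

U_p ≈ 644 m³/s

Direct runoff: 0.0, 155.0, 405.0, 773.0, 452.0, 264.0, 154.0, 0.0 m³/s; ΣQ_DR = 2203 m³/s, peak = 773.0 m³/s.
Runoff depth d = ΣQ_DR·Δt / A = 2203 × 5400 / (991 km²) = 12.00 mm.
The 1-cm UH is the DRH scaled by (10 mm)/d, so U_p = 773.0 × 10/12.00 = 644 m³/s.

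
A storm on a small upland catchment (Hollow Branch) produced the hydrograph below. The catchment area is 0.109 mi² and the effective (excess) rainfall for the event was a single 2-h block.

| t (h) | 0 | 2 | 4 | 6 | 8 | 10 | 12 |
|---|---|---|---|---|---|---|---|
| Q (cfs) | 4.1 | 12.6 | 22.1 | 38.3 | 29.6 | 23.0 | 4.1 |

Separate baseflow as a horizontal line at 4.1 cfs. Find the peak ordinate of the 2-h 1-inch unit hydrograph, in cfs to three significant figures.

Direct runoff: 0.0, 8.5, 18.0, 34.2, 25.5, 18.9, 0.0 cfs; ΣQ_DR = 105.1 cfs, peak = 34.2 cfs.
Runoff depth d = ΣQ_DR·Δt / A = 105.1 × 7200 / (0.109 mi²) = 2.988 in.
The 1-inch UH is the DRH scaled by (1 in)/d, so U_p = 34.2 × 1/2.988 = 11.4 cfs.

U_p ≈ 11.4 cfs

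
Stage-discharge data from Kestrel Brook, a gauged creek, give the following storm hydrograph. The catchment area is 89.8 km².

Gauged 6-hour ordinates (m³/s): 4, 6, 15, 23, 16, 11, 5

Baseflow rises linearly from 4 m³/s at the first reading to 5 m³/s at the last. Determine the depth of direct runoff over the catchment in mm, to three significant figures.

d ≈ 11.7 mm

Direct runoff: 0.00, 1.83, 10.67, 18.50, 11.33, 6.17, 0.00 m³/s; ΣQ_DR = 48.50 m³/s.
V = ΣQ_DR · Δt = 48.50 × 21600 s = 1.048 × 10^6 m³.
Over A = 89.8 km², depth = V / A = 11.7 mm.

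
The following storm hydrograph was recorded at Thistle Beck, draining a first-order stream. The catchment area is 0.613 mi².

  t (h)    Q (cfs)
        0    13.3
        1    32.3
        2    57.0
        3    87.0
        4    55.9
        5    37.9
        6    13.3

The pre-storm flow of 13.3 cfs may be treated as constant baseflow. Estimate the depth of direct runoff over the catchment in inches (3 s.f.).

Direct runoff: 0.0, 19.0, 43.7, 73.7, 42.6, 24.6, 0.0 cfs; ΣQ_DR = 203.6 cfs.
V = ΣQ_DR · Δt = 203.6 × 3600 s = 7.330 × 10^5 ft³.
Over A = 0.613 mi², depth = V / A = 0.515 in.

d ≈ 0.515 in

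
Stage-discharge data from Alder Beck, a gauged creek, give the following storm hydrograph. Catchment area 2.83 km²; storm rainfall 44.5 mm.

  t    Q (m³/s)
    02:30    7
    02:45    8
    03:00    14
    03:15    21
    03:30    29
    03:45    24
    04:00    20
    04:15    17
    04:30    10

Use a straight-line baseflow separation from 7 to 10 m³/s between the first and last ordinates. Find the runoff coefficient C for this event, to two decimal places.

ΣQ_DR = 73.50 m³/s; V = ΣQ_DR·Δt = 66150 m³.
Runoff depth d = V / A = 23.37 mm.
C = d / P = 23.37 / 44.5 = 0.53.

C ≈ 0.53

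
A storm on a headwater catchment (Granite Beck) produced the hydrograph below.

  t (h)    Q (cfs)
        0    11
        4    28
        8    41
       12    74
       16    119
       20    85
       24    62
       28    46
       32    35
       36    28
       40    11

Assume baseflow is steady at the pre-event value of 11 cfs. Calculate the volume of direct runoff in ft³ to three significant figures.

Direct-runoff ordinates (Q − Q_b): 0.0, 17.0, 30.0, 63.0, 108.0, 74.0, 51.0, 35.0, 24.0, 17.0, 0.0 cfs.
ΣQ_DR = 419.0 cfs.
With Δt = 4 h = 14400 s, V = ΣQ_DR · Δt = 419.0 × 14400 = 6.03 × 10^6 ft³.

V ≈ 6.03 × 10^6 ft³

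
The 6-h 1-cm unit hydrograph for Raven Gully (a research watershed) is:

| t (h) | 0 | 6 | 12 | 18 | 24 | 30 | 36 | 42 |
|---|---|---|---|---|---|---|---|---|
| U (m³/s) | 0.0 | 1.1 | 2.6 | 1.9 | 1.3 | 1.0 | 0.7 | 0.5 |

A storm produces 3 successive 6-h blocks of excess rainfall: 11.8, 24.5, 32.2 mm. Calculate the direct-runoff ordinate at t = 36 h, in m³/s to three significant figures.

Q ≈ 7.46 m³/s

By discrete convolution, Q_j = Σ (P_i / 10 mm) · U_{j−i}.
At t = 36 h (j=6): Q = (11.8/10)·0.7 + (24.5/10)·1.0 + (32.2/10)·1.3 = 7.46 m³/s.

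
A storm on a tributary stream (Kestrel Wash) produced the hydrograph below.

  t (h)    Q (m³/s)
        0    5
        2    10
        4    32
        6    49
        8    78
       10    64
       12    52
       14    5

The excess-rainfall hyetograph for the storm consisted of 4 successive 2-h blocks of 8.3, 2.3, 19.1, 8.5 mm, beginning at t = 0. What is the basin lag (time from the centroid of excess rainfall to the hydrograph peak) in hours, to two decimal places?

Centroid of excess rainfall: t_c = Σ P_i·t̄_i / ΣP_i = 4.4555 h (block centres at 1, 3, 5, 7 h).
Hydrograph peak occurs at t = 8 h, so basin lag t_L = 8 − 4.4555 = 3.54 h.

t_L ≈ 3.54 h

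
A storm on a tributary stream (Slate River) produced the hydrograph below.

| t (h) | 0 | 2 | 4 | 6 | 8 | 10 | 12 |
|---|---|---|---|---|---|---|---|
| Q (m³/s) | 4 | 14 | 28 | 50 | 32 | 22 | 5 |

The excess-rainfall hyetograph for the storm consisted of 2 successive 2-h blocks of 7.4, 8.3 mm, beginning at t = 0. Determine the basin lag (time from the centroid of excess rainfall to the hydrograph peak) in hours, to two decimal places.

Centroid of excess rainfall: t_c = Σ P_i·t̄_i / ΣP_i = 2.0573 h (block centres at 1, 3 h).
Hydrograph peak occurs at t = 6 h, so basin lag t_L = 6 − 2.0573 = 3.94 h.

t_L ≈ 3.94 h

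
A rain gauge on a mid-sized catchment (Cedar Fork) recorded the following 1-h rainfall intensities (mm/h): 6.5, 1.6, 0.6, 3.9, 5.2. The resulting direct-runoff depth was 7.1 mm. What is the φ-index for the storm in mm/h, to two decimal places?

Only the 3 blocks with intensity above φ contribute runoff: 6.5, 3.9, 5.2 mm/h.
Σ(I−φ)·Δt = d  ⇒  (6.5+3.9+5.2 − 3φ)·1 = 7.1
φ = (15.60 − 7.1/1) / 3 = 2.83 mm/h.

φ ≈ 2.83 mm/h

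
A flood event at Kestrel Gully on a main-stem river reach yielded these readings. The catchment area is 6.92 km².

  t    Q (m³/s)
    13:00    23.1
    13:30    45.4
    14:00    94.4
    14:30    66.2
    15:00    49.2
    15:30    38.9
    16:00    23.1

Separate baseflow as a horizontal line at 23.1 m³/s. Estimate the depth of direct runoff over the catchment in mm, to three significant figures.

d ≈ 46.5 mm

Direct runoff: 0.0, 22.3, 71.3, 43.1, 26.1, 15.8, 0.0 m³/s; ΣQ_DR = 178.6 m³/s.
V = ΣQ_DR · Δt = 178.6 × 1800 s = 3.215 × 10^5 m³.
Over A = 6.92 km², depth = V / A = 46.5 mm.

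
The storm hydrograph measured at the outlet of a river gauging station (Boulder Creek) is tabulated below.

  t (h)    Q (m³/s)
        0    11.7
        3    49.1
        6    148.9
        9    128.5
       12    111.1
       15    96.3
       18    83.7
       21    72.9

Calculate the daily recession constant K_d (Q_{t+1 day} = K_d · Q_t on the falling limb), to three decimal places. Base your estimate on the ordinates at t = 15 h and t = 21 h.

K_d ≈ 0.328

Between t = 15 h and t = 21 h the flow falls from 96.3 to 72.9 m³/s over 2×3 h = 6 h.
Per-interval ratio K = (72.9/96.3)^(1/2) = 0.8701; K_d = K^(24/3) = 0.328.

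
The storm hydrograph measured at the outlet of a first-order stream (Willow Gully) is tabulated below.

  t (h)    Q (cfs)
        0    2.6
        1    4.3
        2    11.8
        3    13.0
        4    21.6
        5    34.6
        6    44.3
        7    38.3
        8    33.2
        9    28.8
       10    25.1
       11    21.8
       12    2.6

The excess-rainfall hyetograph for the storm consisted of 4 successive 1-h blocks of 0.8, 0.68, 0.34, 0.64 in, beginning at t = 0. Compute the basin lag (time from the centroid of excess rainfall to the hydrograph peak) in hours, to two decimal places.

Centroid of excess rainfall: t_c = Σ P_i·t̄_i / ΣP_i = 1.8333 h (block centres at 0.5, 1.5, 2.5, 3.5 h).
Hydrograph peak occurs at t = 6 h, so basin lag t_L = 6 − 1.8333 = 4.17 h.

t_L ≈ 4.17 h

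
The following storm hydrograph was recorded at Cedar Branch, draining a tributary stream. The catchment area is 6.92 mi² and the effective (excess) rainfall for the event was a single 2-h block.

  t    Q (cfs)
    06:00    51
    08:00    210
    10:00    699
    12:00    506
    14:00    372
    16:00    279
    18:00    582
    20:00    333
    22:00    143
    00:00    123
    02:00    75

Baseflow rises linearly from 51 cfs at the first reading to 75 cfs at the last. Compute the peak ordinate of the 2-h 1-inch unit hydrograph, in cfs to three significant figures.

U_p ≈ 536 cfs

Direct runoff: 0.00, 156.60, 643.20, 447.80, 311.40, 216.00, 516.60, 265.20, 72.80, 50.40, 0.00 cfs; ΣQ_DR = 2680 cfs, peak = 643.20 cfs.
Runoff depth d = ΣQ_DR·Δt / A = 2680 × 7200 / (6.92 mi²) = 1.200 in.
The 1-inch UH is the DRH scaled by (1 in)/d, so U_p = 643.20 × 1/1.200 = 536 cfs.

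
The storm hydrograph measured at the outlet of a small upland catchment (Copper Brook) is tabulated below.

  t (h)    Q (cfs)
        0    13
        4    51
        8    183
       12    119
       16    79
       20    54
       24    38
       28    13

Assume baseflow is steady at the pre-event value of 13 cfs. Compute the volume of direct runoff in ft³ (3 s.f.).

Direct-runoff ordinates (Q − Q_b): 0.0, 38.0, 170.0, 106.0, 66.0, 41.0, 25.0, 0.0 cfs.
ΣQ_DR = 446.0 cfs.
With Δt = 4 h = 14400 s, V = ΣQ_DR · Δt = 446.0 × 14400 = 6.42 × 10^6 ft³.

V ≈ 6.42 × 10^6 ft³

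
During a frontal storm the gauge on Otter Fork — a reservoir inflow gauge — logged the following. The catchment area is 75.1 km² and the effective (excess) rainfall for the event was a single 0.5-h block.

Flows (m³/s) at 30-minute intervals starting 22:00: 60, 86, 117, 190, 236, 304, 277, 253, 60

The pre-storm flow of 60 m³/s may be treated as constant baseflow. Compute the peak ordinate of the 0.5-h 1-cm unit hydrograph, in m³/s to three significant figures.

Direct runoff: 0.0, 26.0, 57.0, 130.0, 176.0, 244.0, 217.0, 193.0, 0.0 m³/s; ΣQ_DR = 1043 m³/s, peak = 244.0 m³/s.
Runoff depth d = ΣQ_DR·Δt / A = 1043 × 1800 / (75.1 km²) = 25.00 mm.
The 1-cm UH is the DRH scaled by (10 mm)/d, so U_p = 244.0 × 10/25.00 = 97.6 m³/s.

U_p ≈ 97.6 m³/s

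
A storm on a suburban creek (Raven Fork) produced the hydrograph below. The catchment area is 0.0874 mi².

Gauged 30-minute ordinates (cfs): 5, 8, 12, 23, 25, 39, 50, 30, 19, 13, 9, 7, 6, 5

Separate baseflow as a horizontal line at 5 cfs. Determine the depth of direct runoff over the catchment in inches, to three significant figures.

d ≈ 1.60 in

Direct runoff: 0.0, 3.0, 7.0, 18.0, 20.0, 34.0, 45.0, 25.0, 14.0, 8.0, 4.0, 2.0, 1.0, 0.0 cfs; ΣQ_DR = 181.0 cfs.
V = ΣQ_DR · Δt = 181.0 × 1800 s = 3.258 × 10^5 ft³.
Over A = 0.0874 mi², depth = V / A = 1.60 in.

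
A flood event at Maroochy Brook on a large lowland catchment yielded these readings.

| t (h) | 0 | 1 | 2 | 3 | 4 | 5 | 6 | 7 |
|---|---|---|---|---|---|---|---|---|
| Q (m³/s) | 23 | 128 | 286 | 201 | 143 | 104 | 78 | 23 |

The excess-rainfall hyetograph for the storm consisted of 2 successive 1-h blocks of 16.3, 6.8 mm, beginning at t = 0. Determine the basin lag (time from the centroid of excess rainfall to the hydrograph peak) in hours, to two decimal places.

t_L ≈ 1.21 h

Centroid of excess rainfall: t_c = Σ P_i·t̄_i / ΣP_i = 0.7944 h (block centres at 0.5, 1.5 h).
Hydrograph peak occurs at t = 2 h, so basin lag t_L = 2 − 0.7944 = 1.21 h.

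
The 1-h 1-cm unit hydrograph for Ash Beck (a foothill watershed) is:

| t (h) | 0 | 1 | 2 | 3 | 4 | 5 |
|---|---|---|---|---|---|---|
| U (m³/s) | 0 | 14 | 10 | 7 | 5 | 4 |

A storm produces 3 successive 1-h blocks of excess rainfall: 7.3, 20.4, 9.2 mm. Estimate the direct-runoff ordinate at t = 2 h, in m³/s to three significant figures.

Q ≈ 35.9 m³/s

By discrete convolution, Q_j = Σ (P_i / 10 mm) · U_{j−i}.
At t = 2 h (j=2): Q = (7.3/10)·10 + (20.4/10)·14 + (9.2/10)·0 = 35.9 m³/s.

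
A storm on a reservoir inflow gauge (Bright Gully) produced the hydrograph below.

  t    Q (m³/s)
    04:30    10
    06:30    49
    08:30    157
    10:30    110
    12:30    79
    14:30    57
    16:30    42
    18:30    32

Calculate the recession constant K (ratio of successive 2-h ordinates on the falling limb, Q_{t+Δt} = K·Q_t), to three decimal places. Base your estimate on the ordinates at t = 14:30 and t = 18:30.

K ≈ 0.749

Using the recession-limb readings at t = 14:30 and t = 18:30: Q falls from 57 to 32 m³/s over 2 intervals.
K = (Q₂/Q₁)^(1/2) = (32/57)^(1/2) = 0.749.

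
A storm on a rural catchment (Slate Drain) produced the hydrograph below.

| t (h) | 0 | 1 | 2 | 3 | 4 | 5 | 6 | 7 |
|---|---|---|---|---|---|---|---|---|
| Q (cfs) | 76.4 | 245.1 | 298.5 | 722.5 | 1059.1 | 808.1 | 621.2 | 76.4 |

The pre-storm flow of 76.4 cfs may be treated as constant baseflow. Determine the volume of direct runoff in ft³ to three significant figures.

Direct-runoff ordinates (Q − Q_b): 0.0, 168.7, 222.1, 646.1, 982.7, 731.7, 544.8, 0.0 cfs.
ΣQ_DR = 3296 cfs.
With Δt = 1 h = 3600 s, V = ΣQ_DR · Δt = 3296 × 3600 = 1.19 × 10^7 ft³.

V ≈ 1.19 × 10^7 ft³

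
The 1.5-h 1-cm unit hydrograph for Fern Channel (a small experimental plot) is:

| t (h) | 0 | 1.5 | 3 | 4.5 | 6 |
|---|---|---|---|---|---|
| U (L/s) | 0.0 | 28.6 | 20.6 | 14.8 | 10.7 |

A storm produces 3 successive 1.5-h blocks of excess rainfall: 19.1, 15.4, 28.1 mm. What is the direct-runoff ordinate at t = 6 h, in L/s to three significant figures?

By discrete convolution, Q_j = Σ (P_i / 10 mm) · U_{j−i}.
At t = 6 h (j=4): Q = (19.1/10)·10.7 + (15.4/10)·14.8 + (28.1/10)·20.6 = 101 L/s.

Q ≈ 101 L/s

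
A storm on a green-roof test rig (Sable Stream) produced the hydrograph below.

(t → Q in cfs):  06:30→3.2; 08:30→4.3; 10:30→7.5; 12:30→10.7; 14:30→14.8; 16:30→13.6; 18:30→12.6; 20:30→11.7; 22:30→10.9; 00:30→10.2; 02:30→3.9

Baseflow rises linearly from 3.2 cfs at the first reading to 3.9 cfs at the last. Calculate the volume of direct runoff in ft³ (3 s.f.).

V ≈ 4.63 × 10^5 ft³

Direct-runoff ordinates (Q − Q_b): 0.00, 1.03, 4.16, 7.29, 11.32, 10.05, 8.98, 8.01, 7.14, 6.37, 0.00 cfs.
ΣQ_DR = 64.35 cfs.
With Δt = 2 h = 7200 s, V = ΣQ_DR · Δt = 64.35 × 7200 = 4.63 × 10^5 ft³.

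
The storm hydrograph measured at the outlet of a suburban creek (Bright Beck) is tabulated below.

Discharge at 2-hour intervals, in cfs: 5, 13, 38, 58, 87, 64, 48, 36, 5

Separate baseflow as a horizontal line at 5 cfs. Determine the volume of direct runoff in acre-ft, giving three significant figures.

V ≈ 51.1 acre-ft

Direct-runoff ordinates (Q − Q_b): 0.0, 8.0, 33.0, 53.0, 82.0, 59.0, 43.0, 31.0, 0.0 cfs.
ΣQ_DR = 309.0 cfs.
With Δt = 2 h = 7200 s, V = ΣQ_DR · Δt = 309.0 × 7200 = 2.22 × 10^6 ft³ = 51.1 acre-ft.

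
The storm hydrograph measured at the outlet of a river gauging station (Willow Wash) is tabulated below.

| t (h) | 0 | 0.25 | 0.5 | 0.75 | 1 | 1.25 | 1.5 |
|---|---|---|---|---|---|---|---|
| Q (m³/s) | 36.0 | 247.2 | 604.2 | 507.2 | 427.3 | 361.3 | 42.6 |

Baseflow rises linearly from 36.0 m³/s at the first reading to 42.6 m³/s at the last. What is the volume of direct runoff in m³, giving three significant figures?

Direct-runoff ordinates (Q − Q_b): 0.00, 210.10, 566.00, 467.90, 386.90, 319.80, 0.00 m³/s.
ΣQ_DR = 1951 m³/s.
With Δt = 0.25 h = 900 s, V = ΣQ_DR · Δt = 1951 × 900 = 1.76 × 10^6 m³.

V ≈ 1.76 × 10^6 m³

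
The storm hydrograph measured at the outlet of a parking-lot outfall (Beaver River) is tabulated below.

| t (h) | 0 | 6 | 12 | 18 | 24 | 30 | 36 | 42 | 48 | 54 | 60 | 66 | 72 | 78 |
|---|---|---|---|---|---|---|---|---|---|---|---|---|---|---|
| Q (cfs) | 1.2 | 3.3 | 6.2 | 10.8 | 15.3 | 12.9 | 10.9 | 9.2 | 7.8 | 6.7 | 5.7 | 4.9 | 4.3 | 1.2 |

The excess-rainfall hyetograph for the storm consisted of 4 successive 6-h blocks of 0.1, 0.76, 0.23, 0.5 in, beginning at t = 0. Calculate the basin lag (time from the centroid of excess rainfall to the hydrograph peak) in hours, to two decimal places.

Centroid of excess rainfall: t_c = Σ P_i·t̄_i / ΣP_i = 13.2642 h (block centres at 3, 9, 15, 21 h).
Hydrograph peak occurs at t = 24 h, so basin lag t_L = 24 − 13.2642 = 10.74 h.

t_L ≈ 10.74 h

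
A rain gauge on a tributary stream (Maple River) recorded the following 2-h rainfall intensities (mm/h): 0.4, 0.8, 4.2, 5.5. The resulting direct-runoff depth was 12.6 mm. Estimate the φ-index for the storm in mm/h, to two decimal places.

Only the 2 blocks with intensity above φ contribute runoff: 4.2, 5.5 mm/h.
Σ(I−φ)·Δt = d  ⇒  (4.2+5.5 − 2φ)·2 = 12.6
φ = (9.700 − 12.6/2) / 2 = 1.70 mm/h.

φ ≈ 1.70 mm/h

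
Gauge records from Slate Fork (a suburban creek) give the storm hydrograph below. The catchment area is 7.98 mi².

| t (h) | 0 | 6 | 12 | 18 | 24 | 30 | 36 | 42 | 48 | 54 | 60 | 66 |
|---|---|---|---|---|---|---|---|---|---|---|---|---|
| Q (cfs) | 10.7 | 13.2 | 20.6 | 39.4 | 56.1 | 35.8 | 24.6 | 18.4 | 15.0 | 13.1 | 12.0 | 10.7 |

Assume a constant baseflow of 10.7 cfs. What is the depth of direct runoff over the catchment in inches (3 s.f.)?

d ≈ 0.165 in

Direct runoff: 0.0, 2.5, 9.9, 28.7, 45.4, 25.1, 13.9, 7.7, 4.3, 2.4, 1.3, 0.0 cfs; ΣQ_DR = 141.2 cfs.
V = ΣQ_DR · Δt = 141.2 × 21600 s = 3.050 × 10^6 ft³.
Over A = 7.98 mi², depth = V / A = 0.165 in.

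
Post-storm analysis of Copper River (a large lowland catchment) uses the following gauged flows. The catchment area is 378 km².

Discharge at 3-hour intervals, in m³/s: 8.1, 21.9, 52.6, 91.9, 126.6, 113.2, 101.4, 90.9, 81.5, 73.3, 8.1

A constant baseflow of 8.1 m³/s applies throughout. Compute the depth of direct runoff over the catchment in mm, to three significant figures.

Direct runoff: 0.0, 13.8, 44.5, 83.8, 118.5, 105.1, 93.3, 82.8, 73.4, 65.2, 0.0 m³/s; ΣQ_DR = 680.4 m³/s.
V = ΣQ_DR · Δt = 680.4 × 10800 s = 7.348 × 10^6 m³.
Over A = 378 km², depth = V / A = 19.4 mm.

d ≈ 19.4 mm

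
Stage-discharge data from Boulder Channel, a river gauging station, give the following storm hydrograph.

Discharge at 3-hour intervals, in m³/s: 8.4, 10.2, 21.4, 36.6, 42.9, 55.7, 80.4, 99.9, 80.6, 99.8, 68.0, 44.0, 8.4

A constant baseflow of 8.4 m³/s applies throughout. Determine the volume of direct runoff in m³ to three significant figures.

Direct-runoff ordinates (Q − Q_b): 0.0, 1.8, 13.0, 28.2, 34.5, 47.3, 72.0, 91.5, 72.2, 91.4, 59.6, 35.6, 0.0 m³/s.
ΣQ_DR = 547.1 m³/s.
With Δt = 3 h = 10800 s, V = ΣQ_DR · Δt = 547.1 × 10800 = 5.91 × 10^6 m³.

V ≈ 5.91 × 10^6 m³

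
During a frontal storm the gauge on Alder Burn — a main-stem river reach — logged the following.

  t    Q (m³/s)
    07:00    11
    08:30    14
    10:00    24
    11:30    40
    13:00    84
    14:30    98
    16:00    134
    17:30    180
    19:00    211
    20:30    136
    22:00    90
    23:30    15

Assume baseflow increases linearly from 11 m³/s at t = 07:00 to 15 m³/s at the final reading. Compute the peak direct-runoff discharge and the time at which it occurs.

Subtracting baseflow gives direct-runoff ordinates: 0.00, 2.64, 12.27, 27.91, 71.55, 85.18, 120.82, 166.45, 197.09, 121.73, 75.36, 0.00 m³/s.
The maximum is 197.09 m³/s, occurring at the reading for t = 19:00.

Q_p = 197.09 m³/s at t = 19:00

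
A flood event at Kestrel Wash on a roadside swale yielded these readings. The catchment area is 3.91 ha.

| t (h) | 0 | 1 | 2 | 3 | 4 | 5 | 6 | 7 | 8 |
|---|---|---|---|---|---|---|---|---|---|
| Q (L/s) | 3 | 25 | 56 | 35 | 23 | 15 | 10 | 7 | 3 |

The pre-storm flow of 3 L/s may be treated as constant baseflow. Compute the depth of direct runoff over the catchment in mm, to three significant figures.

d ≈ 13.8 mm

Direct runoff: 0.0, 22.0, 53.0, 32.0, 20.0, 12.0, 7.0, 4.0, 0.0 L/s; ΣQ_DR = 150.0 L/s.
V = ΣQ_DR · Δt = 150.0 × 3600 s = 5.400 × 10^5 L.
Over A = 3.91 ha, depth = V / A = 13.8 mm.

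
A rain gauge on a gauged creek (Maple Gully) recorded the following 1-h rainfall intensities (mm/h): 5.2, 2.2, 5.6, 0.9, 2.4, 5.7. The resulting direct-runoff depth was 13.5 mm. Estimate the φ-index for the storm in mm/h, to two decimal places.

φ ≈ 1.52 mm/h

Only the 5 blocks with intensity above φ contribute runoff: 5.2, 2.2, 5.6, 2.4, 5.7 mm/h.
Σ(I−φ)·Δt = d  ⇒  (5.2+2.2+5.6+2.4+5.7 − 5φ)·1 = 13.5
φ = (21.10 − 13.5/1) / 5 = 1.52 mm/h.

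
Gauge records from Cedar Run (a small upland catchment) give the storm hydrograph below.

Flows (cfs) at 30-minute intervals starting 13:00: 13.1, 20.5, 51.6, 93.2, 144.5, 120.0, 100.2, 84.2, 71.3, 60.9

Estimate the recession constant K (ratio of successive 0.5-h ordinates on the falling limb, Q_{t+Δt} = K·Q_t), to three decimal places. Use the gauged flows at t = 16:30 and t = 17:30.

Using the recession-limb readings at t = 16:30 and t = 17:30: Q falls from 84.2 to 60.9 cfs over 2 intervals.
K = (Q₂/Q₁)^(1/2) = (60.9/84.2)^(1/2) = 0.850.

K ≈ 0.850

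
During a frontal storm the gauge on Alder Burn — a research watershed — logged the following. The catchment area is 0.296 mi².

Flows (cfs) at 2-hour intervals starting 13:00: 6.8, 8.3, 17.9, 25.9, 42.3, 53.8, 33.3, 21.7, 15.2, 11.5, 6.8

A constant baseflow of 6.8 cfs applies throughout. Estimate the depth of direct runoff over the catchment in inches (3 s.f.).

Direct runoff: 0.0, 1.5, 11.1, 19.1, 35.5, 47.0, 26.5, 14.9, 8.4, 4.7, 0.0 cfs; ΣQ_DR = 168.7 cfs.
V = ΣQ_DR · Δt = 168.7 × 7200 s = 1.215 × 10^6 ft³.
Over A = 0.296 mi², depth = V / A = 1.77 in.

d ≈ 1.77 in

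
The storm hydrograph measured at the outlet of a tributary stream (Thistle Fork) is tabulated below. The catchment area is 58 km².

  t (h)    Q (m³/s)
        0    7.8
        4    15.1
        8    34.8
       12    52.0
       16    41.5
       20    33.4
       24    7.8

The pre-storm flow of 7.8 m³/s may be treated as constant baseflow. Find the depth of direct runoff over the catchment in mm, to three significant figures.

Direct runoff: 0.0, 7.3, 27.0, 44.2, 33.7, 25.6, 0.0 m³/s; ΣQ_DR = 137.8 m³/s.
V = ΣQ_DR · Δt = 137.8 × 14400 s = 1.984 × 10^6 m³.
Over A = 58 km², depth = V / A = 34.2 mm.

d ≈ 34.2 mm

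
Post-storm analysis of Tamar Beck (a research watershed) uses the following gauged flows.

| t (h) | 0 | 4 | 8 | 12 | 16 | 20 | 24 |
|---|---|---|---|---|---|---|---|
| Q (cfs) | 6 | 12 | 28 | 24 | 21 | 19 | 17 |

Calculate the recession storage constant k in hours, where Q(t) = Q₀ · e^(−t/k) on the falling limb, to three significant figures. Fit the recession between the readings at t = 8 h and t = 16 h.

On the falling limb, Q drops from 28 to 21 cfs between t = 8 h and t = 16 h (Δt = 8 h).
k = −Δt / ln(Q₂/Q₁) = −8 / ln(21/28) = 27.8 h.

k ≈ 27.8 h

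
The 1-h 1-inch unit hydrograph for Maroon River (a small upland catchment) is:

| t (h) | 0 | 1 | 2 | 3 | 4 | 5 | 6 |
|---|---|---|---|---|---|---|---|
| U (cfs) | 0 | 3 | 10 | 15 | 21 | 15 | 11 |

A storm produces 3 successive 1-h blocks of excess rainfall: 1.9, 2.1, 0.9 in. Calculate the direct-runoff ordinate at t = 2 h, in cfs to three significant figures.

Q ≈ 25.3 cfs

By discrete convolution, Q_j = Σ (P_i / 1 in) · U_{j−i}.
At t = 2 h (j=2): Q = (1.9/1)·10 + (2.1/1)·3 + (0.9/1)·0 = 25.3 cfs.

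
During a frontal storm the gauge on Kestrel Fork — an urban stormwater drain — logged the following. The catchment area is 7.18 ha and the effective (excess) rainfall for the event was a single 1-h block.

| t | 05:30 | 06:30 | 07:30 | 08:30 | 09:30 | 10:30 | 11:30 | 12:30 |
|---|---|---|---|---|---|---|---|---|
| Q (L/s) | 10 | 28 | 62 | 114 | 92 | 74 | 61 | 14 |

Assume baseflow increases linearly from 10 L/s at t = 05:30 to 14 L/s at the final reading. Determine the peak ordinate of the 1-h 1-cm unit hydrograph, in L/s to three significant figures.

U_p ≈ 56.8 L/s

Direct runoff: 0.00, 17.43, 50.86, 102.29, 79.71, 61.14, 47.57, 0.00 L/s; ΣQ_DR = 359.0 L/s, peak = 102.29 L/s.
Runoff depth d = ΣQ_DR·Δt / A = 359.0 × 3600 / (7.18 ha) = 18.00 mm.
The 1-cm UH is the DRH scaled by (10 mm)/d, so U_p = 102.29 × 10/18.00 = 56.8 L/s.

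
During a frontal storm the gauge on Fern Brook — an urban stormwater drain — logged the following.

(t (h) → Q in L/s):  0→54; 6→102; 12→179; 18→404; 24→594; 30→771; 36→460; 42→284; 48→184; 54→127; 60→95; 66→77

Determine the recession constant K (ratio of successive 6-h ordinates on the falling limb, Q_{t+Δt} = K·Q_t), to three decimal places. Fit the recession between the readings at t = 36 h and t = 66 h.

K ≈ 0.699

Using the recession-limb readings at t = 36 h and t = 66 h: Q falls from 460 to 77 L/s over 5 intervals.
K = (Q₂/Q₁)^(1/5) = (77/460)^(1/5) = 0.699.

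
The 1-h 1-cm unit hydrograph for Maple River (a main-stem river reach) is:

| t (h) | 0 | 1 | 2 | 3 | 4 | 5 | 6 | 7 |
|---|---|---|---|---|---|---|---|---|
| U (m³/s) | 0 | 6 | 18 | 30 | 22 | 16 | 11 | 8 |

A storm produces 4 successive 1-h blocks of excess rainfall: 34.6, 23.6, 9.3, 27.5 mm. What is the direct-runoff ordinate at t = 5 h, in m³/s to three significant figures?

Q ≈ 185 m³/s

By discrete convolution, Q_j = Σ (P_i / 10 mm) · U_{j−i}.
At t = 5 h (j=5): Q = (34.6/10)·16 + (23.6/10)·22 + (9.3/10)·30 + (27.5/10)·18 = 185 m³/s.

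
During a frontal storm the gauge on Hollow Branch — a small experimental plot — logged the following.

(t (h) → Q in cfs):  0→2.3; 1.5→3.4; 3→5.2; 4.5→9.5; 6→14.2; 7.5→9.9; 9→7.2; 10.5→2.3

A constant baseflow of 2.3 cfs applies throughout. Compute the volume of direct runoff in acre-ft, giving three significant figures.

Direct-runoff ordinates (Q − Q_b): 0.0, 1.1, 2.9, 7.2, 11.9, 7.6, 4.9, 0.0 cfs.
ΣQ_DR = 35.60 cfs.
With Δt = 1.5 h = 5400 s, V = ΣQ_DR · Δt = 35.60 × 5400 = 1.92 × 10^5 ft³ = 4.41 acre-ft.

V ≈ 4.41 acre-ft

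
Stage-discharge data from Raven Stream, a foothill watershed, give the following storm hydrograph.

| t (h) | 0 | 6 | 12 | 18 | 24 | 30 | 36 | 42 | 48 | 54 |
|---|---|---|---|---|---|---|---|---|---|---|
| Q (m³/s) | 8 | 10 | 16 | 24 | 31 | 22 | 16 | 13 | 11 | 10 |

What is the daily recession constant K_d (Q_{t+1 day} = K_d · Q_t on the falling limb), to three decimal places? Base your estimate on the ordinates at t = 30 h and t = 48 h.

K_d ≈ 0.397

Between t = 30 h and t = 48 h the flow falls from 22 to 11 m³/s over 3×6 h = 18 h.
Per-interval ratio K = (11/22)^(1/3) = 0.7937; K_d = K^(24/6) = 0.397.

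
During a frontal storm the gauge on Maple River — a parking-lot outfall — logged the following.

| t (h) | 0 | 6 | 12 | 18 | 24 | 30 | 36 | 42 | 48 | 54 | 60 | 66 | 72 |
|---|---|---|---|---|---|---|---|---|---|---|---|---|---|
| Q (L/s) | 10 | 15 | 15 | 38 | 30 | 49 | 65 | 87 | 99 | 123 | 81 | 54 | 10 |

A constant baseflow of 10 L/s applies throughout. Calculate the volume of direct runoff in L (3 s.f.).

V ≈ 1.18 × 10^7 L

Direct-runoff ordinates (Q − Q_b): 0.0, 5.0, 5.0, 28.0, 20.0, 39.0, 55.0, 77.0, 89.0, 113.0, 71.0, 44.0, 0.0 L/s.
ΣQ_DR = 546.0 L/s.
With Δt = 6 h = 21600 s, V = ΣQ_DR · Δt = 546.0 × 21600 = 1.18 × 10^7 L.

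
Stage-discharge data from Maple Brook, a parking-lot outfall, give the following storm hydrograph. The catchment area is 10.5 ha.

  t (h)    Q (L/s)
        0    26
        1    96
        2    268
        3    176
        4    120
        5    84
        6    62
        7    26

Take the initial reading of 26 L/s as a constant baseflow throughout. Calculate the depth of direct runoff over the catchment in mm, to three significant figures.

Direct runoff: 0.0, 70.0, 242.0, 150.0, 94.0, 58.0, 36.0, 0.0 L/s; ΣQ_DR = 650.0 L/s.
V = ΣQ_DR · Δt = 650.0 × 3600 s = 2.340 × 10^6 L.
Over A = 10.5 ha, depth = V / A = 22.3 mm.

d ≈ 22.3 mm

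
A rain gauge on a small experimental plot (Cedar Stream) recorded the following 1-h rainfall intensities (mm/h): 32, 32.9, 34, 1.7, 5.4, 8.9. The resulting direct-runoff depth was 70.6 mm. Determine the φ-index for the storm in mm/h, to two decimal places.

φ ≈ 9.43 mm/h

Only the 3 blocks with intensity above φ contribute runoff: 32, 32.9, 34 mm/h.
Σ(I−φ)·Δt = d  ⇒  (32+32.9+34 − 3φ)·1 = 70.6
φ = (98.90 − 70.6/1) / 3 = 9.43 mm/h.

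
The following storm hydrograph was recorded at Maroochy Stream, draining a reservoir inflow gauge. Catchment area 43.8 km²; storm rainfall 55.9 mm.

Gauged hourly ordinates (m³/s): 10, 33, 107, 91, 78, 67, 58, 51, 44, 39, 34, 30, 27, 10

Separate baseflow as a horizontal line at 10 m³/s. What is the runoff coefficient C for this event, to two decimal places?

C ≈ 0.79

ΣQ_DR = 539.0 m³/s; V = ΣQ_DR·Δt = 1.940 × 10^6 m³.
Runoff depth d = V / A = 44.30 mm.
C = d / P = 44.30 / 55.9 = 0.79.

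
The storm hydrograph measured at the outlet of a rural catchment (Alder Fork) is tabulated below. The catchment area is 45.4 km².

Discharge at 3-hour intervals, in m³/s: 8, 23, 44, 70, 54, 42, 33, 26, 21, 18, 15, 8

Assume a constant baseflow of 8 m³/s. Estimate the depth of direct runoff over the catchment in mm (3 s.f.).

Direct runoff: 0.0, 15.0, 36.0, 62.0, 46.0, 34.0, 25.0, 18.0, 13.0, 10.0, 7.0, 0.0 m³/s; ΣQ_DR = 266.0 m³/s.
V = ΣQ_DR · Δt = 266.0 × 10800 s = 2.873 × 10^6 m³.
Over A = 45.4 km², depth = V / A = 63.3 mm.

d ≈ 63.3 mm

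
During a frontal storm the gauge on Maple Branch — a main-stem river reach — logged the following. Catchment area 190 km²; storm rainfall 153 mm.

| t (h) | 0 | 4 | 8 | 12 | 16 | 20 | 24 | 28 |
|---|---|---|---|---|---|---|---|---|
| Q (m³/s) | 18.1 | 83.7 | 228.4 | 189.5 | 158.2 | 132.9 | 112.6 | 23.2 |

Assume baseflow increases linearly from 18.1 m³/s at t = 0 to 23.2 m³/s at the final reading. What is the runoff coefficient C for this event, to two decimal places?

ΣQ_DR = 781.4 m³/s; V = ΣQ_DR·Δt = 1.125 × 10^7 m³.
Runoff depth d = V / A = 59.22 mm.
C = d / P = 59.22 / 153 = 0.39.

C ≈ 0.39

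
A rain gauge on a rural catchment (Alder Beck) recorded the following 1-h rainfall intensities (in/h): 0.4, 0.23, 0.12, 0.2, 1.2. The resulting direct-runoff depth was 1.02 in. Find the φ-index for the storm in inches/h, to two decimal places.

Only the 2 blocks with intensity above φ contribute runoff: 0.4, 1.2 in/h.
Σ(I−φ)·Δt = d  ⇒  (0.4+1.2 − 2φ)·1 = 1.02
φ = (1.600 − 1.02/1) / 2 = 0.29 in/h.

φ ≈ 0.29 in/h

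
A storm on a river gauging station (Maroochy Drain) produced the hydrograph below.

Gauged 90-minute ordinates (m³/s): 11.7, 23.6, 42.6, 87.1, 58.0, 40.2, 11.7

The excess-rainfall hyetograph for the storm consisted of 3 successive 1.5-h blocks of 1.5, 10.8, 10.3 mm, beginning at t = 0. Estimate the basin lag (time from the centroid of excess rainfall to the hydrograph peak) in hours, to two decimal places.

Centroid of excess rainfall: t_c = Σ P_i·t̄_i / ΣP_i = 2.8341 h (block centres at 0.75, 2.25, 3.75 h).
Hydrograph peak occurs at t = 4.5 h, so basin lag t_L = 4.5 − 2.8341 = 1.67 h.

t_L ≈ 1.67 h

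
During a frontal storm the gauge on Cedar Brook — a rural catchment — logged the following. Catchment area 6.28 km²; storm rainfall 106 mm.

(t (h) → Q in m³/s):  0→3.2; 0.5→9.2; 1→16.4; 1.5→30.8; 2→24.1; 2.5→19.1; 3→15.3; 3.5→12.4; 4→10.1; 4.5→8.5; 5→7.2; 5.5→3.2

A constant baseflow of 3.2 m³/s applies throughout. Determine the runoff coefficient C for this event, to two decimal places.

C ≈ 0.33

ΣQ_DR = 121.1 m³/s; V = ΣQ_DR·Δt = 2.180 × 10^5 m³.
Runoff depth d = V / A = 34.71 mm.
C = d / P = 34.71 / 106 = 0.33.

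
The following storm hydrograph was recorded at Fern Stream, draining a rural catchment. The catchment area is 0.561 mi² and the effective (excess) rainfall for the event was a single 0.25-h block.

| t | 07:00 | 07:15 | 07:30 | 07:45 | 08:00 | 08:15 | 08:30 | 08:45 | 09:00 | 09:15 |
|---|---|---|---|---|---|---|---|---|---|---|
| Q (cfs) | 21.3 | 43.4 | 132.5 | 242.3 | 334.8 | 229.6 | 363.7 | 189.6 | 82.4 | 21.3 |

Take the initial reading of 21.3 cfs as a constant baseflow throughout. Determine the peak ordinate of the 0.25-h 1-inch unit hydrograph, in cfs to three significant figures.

U_p ≈ 342 cfs

Direct runoff: 0.0, 22.1, 111.2, 221.0, 313.5, 208.3, 342.4, 168.3, 61.1, 0.0 cfs; ΣQ_DR = 1448 cfs, peak = 342.4 cfs.
Runoff depth d = ΣQ_DR·Δt / A = 1448 × 900 / (0.561 mi²) = 0.9998 in.
The 1-inch UH is the DRH scaled by (1 in)/d, so U_p = 342.4 × 1/0.9998 = 342 cfs.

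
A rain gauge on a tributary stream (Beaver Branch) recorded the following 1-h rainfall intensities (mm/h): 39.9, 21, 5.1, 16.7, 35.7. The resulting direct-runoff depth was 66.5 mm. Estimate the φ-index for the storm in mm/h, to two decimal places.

φ ≈ 11.70 mm/h

Only the 4 blocks with intensity above φ contribute runoff: 39.9, 21, 16.7, 35.7 mm/h.
Σ(I−φ)·Δt = d  ⇒  (39.9+21+16.7+35.7 − 4φ)·1 = 66.5
φ = (113.3 − 66.5/1) / 4 = 11.70 mm/h.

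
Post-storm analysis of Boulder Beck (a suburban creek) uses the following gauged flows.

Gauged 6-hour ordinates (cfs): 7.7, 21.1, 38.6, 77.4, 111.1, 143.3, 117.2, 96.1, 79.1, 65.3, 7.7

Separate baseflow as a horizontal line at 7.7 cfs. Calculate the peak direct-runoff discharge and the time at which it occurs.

Q_p = 135.6 cfs at t = 30 h

Subtracting baseflow gives direct-runoff ordinates: 0.0, 13.4, 30.9, 69.7, 103.4, 135.6, 109.5, 88.4, 71.4, 57.6, 0.0 cfs.
The maximum is 135.6 cfs, occurring at the reading for t = 30 h.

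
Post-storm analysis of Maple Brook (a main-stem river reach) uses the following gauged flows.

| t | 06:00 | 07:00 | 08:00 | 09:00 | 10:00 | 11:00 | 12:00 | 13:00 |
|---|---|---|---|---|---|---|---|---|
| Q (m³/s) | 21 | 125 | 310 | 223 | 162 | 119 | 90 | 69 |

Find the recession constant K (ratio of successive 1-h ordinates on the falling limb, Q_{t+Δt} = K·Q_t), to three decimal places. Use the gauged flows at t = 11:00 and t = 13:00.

K ≈ 0.761

Using the recession-limb readings at t = 11:00 and t = 13:00: Q falls from 119 to 69 m³/s over 2 intervals.
K = (Q₂/Q₁)^(1/2) = (69/119)^(1/2) = 0.761.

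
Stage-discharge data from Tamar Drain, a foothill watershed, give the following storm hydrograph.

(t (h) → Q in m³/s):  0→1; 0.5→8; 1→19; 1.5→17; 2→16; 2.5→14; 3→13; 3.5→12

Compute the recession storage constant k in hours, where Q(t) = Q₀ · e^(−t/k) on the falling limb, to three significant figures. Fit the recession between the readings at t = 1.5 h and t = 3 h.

On the falling limb, Q drops from 17 to 13 m³/s between t = 1.5 h and t = 3 h (Δt = 1.5 h).
k = −Δt / ln(Q₂/Q₁) = −1.5 / ln(13/17) = 5.59 h.

k ≈ 5.59 h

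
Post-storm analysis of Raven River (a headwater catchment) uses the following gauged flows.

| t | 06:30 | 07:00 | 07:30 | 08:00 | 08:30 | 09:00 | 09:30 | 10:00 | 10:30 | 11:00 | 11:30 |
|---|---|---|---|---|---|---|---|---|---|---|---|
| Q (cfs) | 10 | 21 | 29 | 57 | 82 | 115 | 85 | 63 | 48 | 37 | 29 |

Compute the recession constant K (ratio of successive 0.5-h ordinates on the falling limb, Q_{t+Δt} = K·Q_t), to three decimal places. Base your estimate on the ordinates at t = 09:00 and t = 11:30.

K ≈ 0.759

Using the recession-limb readings at t = 09:00 and t = 11:30: Q falls from 115 to 29 cfs over 5 intervals.
K = (Q₂/Q₁)^(1/5) = (29/115)^(1/5) = 0.759.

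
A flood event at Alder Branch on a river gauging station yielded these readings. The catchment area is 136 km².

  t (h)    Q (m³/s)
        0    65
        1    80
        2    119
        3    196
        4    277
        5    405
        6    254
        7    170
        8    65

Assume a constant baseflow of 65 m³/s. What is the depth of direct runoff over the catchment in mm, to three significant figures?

d ≈ 27.7 mm

Direct runoff: 0.0, 15.0, 54.0, 131.0, 212.0, 340.0, 189.0, 105.0, 0.0 m³/s; ΣQ_DR = 1046 m³/s.
V = ΣQ_DR · Δt = 1046 × 3600 s = 3.766 × 10^6 m³.
Over A = 136 km², depth = V / A = 27.7 mm.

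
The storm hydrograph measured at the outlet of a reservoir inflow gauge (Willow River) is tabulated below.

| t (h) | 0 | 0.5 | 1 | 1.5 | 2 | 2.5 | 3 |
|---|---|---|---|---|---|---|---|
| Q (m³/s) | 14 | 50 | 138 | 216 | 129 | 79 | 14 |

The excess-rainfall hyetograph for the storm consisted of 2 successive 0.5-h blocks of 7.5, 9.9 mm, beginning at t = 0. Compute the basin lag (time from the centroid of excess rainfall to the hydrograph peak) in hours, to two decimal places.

Centroid of excess rainfall: t_c = Σ P_i·t̄_i / ΣP_i = 0.5345 h (block centres at 0.25, 0.75 h).
Hydrograph peak occurs at t = 1.5 h, so basin lag t_L = 1.5 − 0.5345 = 0.97 h.

t_L ≈ 0.97 h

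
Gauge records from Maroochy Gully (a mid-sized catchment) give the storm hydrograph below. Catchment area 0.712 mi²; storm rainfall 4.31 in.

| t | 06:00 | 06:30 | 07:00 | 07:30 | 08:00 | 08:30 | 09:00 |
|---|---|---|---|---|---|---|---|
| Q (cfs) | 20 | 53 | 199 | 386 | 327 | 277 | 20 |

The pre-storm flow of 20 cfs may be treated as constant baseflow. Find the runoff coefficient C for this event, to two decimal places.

C ≈ 0.29

ΣQ_DR = 1142 cfs; V = ΣQ_DR·Δt = 2.056 × 10^6 ft³.
Runoff depth d = V / A = 1.243 in.
C = d / P = 1.243 / 4.31 = 0.29.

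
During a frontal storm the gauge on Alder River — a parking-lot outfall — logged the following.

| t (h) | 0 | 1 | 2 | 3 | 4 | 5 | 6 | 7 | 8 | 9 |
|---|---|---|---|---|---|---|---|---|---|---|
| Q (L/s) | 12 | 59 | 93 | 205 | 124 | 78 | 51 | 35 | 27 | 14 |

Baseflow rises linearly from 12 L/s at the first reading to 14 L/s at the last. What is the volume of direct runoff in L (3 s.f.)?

V ≈ 2.04 × 10^6 L

Direct-runoff ordinates (Q − Q_b): 0.00, 46.78, 80.56, 192.33, 111.11, 64.89, 37.67, 21.44, 13.22, 0.00 L/s.
ΣQ_DR = 568.0 L/s.
With Δt = 1 h = 3600 s, V = ΣQ_DR · Δt = 568.0 × 3600 = 2.04 × 10^6 L.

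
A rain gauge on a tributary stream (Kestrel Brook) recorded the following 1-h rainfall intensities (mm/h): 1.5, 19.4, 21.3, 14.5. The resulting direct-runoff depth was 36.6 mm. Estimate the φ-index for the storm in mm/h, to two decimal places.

Only the 3 blocks with intensity above φ contribute runoff: 19.4, 21.3, 14.5 mm/h.
Σ(I−φ)·Δt = d  ⇒  (19.4+21.3+14.5 − 3φ)·1 = 36.6
φ = (55.20 − 36.6/1) / 3 = 6.20 mm/h.

φ ≈ 6.20 mm/h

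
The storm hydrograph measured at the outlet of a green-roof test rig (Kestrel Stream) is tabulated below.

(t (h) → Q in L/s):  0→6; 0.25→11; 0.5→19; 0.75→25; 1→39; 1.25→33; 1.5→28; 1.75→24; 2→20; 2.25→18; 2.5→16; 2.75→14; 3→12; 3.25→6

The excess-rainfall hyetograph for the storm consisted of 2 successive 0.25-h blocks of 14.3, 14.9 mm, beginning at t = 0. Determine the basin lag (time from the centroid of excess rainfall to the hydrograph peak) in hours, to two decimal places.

t_L ≈ 0.75 h

Centroid of excess rainfall: t_c = Σ P_i·t̄_i / ΣP_i = 0.2526 h (block centres at 0.125, 0.375 h).
Hydrograph peak occurs at t = 1 h, so basin lag t_L = 1 − 0.2526 = 0.75 h.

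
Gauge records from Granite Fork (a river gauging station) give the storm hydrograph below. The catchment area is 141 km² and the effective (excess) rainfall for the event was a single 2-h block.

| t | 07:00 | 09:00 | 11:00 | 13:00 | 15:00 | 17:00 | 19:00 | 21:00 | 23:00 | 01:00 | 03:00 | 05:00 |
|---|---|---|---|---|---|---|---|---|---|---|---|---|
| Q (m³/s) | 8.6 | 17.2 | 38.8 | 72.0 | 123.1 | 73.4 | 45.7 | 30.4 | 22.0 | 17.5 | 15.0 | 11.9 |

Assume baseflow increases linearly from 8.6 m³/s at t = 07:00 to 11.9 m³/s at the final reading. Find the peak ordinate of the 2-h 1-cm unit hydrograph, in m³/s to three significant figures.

U_p ≈ 62.9 m³/s

Direct runoff: 0.00, 8.30, 29.60, 62.50, 113.30, 63.30, 35.30, 19.70, 11.00, 6.20, 3.40, 0.00 m³/s; ΣQ_DR = 352.6 m³/s, peak = 113.30 m³/s.
Runoff depth d = ΣQ_DR·Δt / A = 352.6 × 7200 / (141 km²) = 18.01 mm.
The 1-cm UH is the DRH scaled by (10 mm)/d, so U_p = 113.30 × 10/18.01 = 62.9 m³/s.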